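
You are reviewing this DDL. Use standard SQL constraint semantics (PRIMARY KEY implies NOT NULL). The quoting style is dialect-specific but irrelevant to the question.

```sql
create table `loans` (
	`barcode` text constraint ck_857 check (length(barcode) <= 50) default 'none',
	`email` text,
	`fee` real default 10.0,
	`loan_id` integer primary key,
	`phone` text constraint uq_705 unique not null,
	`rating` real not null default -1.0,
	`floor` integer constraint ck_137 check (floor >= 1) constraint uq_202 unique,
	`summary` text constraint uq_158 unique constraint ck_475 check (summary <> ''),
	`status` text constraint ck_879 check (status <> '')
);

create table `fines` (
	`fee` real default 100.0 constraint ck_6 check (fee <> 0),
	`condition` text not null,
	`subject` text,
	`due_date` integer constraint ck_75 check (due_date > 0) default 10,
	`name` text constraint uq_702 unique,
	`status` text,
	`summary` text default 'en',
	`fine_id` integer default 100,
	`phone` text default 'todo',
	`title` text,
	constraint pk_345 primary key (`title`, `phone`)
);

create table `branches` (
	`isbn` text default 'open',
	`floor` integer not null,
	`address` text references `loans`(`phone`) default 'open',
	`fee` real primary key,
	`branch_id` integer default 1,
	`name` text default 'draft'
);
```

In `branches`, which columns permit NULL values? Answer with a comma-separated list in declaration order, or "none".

isbn, address, branch_id, name

- isbn: DEFAULT only fills an omitted column; an explicit NULL is still allowed → nullable.
- floor: declared NOT NULL → not nullable.
- address: a foreign key column may be NULL unless separately constrained → nullable.
- fee: part of the PRIMARY KEY, which implies NOT NULL → not nullable.
- branch_id: DEFAULT only fills an omitted column; an explicit NULL is still allowed → nullable.
- name: DEFAULT only fills an omitted column; an explicit NULL is still allowed → nullable.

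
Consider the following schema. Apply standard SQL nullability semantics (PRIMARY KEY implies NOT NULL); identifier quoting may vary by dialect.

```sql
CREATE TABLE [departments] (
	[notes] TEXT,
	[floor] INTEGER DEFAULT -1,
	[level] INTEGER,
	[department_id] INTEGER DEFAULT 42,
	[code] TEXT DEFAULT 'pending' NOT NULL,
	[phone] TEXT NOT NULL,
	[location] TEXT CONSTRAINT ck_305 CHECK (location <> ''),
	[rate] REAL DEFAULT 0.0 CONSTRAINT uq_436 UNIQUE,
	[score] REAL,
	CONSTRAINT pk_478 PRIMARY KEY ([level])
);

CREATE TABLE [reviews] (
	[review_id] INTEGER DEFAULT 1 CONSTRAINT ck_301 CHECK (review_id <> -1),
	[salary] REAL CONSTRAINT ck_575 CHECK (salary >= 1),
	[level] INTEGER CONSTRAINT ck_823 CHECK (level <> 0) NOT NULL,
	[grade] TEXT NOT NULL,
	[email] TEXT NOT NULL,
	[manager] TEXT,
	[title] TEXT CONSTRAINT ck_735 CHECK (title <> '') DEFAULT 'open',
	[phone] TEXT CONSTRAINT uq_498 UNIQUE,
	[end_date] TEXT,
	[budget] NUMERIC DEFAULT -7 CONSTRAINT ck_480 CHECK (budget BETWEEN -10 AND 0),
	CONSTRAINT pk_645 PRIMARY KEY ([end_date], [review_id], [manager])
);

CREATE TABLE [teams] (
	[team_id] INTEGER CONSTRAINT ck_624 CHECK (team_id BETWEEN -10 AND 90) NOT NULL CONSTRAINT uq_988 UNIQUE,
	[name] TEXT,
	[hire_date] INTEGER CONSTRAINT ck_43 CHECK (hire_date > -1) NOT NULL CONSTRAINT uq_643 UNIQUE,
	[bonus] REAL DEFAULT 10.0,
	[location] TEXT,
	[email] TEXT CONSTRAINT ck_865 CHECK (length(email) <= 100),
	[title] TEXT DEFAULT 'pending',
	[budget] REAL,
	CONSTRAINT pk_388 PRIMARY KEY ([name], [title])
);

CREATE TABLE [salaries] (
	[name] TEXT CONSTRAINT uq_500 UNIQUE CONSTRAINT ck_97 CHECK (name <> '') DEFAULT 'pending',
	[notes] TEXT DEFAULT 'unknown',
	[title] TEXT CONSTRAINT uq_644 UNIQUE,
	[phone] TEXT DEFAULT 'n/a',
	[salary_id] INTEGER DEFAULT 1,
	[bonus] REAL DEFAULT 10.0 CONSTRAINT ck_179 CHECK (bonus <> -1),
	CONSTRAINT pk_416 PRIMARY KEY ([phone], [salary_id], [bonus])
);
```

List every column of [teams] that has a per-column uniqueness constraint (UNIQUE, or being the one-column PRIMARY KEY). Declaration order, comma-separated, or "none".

- team_id: declared UNIQUE → unique.
- name: part of a composite PRIMARY KEY — only the tuple is unique, not this column on its own.
- hire_date: declared UNIQUE → unique.
- bonus: no UNIQUE or single-column PK constraint.
- location: no UNIQUE or single-column PK constraint.
- email: no UNIQUE or single-column PK constraint.
- title: part of a composite PRIMARY KEY — only the tuple is unique, not this column on its own.
- budget: no UNIQUE or single-column PK constraint.

team_id, hire_date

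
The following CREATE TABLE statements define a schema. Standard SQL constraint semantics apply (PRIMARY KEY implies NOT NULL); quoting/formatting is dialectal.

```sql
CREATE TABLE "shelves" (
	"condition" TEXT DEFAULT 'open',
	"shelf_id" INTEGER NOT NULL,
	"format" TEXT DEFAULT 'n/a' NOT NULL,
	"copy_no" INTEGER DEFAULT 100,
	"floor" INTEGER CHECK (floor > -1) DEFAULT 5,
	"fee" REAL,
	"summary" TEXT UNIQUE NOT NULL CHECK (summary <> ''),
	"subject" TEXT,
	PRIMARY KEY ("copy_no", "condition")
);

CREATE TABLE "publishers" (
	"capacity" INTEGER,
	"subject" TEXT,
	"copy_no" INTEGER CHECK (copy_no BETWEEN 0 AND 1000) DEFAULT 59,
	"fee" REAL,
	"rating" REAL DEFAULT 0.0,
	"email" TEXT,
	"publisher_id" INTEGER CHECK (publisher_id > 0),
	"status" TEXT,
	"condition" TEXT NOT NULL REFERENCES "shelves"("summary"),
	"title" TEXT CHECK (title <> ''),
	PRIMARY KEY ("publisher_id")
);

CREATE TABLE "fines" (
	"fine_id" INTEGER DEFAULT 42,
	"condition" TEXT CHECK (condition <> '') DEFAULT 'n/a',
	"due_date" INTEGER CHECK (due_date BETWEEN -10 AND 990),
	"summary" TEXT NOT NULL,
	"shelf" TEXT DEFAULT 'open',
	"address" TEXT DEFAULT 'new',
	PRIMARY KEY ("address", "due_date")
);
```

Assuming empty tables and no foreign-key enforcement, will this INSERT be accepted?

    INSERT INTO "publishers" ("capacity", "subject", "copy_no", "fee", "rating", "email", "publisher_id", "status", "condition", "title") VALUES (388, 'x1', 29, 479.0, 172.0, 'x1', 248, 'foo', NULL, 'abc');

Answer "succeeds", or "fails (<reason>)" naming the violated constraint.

condition is explicitly set to NULL, but condition is declared NOT NULL.

fails (NOT NULL on condition)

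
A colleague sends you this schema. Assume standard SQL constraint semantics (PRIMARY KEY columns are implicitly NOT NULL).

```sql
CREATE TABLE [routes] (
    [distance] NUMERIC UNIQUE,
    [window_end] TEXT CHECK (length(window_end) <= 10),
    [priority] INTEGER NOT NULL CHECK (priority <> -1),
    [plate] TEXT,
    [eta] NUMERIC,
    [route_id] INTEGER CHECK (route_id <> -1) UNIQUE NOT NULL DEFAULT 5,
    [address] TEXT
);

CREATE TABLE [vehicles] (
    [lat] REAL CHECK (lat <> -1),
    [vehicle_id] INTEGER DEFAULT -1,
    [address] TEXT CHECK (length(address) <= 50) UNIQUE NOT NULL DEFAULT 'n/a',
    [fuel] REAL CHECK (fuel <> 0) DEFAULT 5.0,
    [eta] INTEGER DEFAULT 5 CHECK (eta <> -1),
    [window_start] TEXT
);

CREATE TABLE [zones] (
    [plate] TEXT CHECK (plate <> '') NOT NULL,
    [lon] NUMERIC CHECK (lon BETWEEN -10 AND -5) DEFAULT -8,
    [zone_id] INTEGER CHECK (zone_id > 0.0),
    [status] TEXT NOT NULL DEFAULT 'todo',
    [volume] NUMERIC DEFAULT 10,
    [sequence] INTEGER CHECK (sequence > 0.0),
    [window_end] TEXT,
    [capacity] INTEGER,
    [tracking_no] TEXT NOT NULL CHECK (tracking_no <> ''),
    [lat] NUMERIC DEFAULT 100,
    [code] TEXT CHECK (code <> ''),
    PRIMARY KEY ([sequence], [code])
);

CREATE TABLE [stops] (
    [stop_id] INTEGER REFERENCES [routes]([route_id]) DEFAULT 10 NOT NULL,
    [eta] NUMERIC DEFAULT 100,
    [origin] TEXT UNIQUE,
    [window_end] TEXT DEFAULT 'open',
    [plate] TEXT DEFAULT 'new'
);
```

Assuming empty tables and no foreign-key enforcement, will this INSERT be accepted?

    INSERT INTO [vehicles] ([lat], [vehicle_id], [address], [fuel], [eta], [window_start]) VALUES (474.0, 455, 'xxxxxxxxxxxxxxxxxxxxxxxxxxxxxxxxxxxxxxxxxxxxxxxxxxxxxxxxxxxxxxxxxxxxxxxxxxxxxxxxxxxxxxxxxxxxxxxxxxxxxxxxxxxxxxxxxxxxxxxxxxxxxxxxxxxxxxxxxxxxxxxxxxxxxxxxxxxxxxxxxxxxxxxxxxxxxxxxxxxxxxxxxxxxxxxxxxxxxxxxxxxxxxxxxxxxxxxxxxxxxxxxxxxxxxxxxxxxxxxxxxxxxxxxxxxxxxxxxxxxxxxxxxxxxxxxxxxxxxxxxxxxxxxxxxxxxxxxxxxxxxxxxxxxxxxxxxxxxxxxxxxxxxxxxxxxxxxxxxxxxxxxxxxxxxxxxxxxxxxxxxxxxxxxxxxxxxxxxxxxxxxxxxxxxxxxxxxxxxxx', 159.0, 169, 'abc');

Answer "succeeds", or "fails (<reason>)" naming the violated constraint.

The value 'xxxxxxxxxxxxxxxxxxxxxxxxxxxxxxxxxxxxxxxxxxxxxxxxxxxxxxxxxxxxxxxxxxxxxxxxxxxxxxxxxxxxxxxxxxxxxxxxxxxxxxxxxxxxxxxxxxxxxxxxxxxxxxxxxxxxxxxxxxxxxxxxxxxxxxxxxxxxxxxxxxxxxxxxxxxxxxxxxxxxxxxxxxxxxxxxxxxxxxxxxxxxxxxxxxxxxxxxxxxxxxxxxxxxxxxxxxxxxxxxxxxxxxxxxxxxxxxxxxxxxxxxxxxxxxxxxxxxxxxxxxxxxxxxxxxxxxxxxxxxxxxxxxxxxxxxxxxxxxxxxxxxxxxxxxxxxxxxxxxxxxxxxxxxxxxxxxxxxxxxxxxxxxxxxxxxxxxxxxxxxxxxxxxxxxxxxxxxxxxx' for address violates CHECK (length(address) <= 50).

fails (CHECK on address)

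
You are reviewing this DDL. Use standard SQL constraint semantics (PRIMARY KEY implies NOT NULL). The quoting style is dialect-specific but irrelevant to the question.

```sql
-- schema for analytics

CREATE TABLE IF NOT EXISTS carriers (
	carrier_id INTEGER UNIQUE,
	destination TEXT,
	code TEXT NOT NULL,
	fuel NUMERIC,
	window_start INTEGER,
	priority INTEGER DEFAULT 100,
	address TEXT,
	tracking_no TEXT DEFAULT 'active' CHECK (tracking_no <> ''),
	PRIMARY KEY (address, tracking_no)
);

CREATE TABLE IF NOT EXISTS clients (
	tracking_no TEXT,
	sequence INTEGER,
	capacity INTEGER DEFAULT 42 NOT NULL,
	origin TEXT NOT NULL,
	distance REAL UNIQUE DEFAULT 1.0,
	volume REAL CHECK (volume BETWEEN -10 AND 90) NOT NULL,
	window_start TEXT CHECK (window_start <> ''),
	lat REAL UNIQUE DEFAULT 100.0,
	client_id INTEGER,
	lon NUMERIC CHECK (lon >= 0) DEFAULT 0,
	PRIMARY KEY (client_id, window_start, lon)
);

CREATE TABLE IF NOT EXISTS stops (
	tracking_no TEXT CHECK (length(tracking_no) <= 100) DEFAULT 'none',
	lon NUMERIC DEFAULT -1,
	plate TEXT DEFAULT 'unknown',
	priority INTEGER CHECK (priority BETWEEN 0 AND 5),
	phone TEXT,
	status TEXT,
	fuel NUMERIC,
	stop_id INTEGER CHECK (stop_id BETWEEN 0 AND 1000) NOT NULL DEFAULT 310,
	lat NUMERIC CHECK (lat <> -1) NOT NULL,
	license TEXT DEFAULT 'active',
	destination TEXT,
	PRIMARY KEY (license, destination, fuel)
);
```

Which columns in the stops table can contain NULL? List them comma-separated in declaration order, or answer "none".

- tracking_no: CHECK does not forbid NULL (a CHECK constraint passes when its expression is NULL) → nullable.
- lon: DEFAULT only fills an omitted column; an explicit NULL is still allowed → nullable.
- plate: DEFAULT only fills an omitted column; an explicit NULL is still allowed → nullable.
- priority: CHECK does not forbid NULL (a CHECK constraint passes when its expression is NULL) → nullable.
- phone: no NOT NULL constraint applies → nullable.
- status: no NOT NULL constraint applies → nullable.
- fuel: part of the PRIMARY KEY, which implies NOT NULL → not nullable.
- stop_id: declared NOT NULL → not nullable.
- lat: declared NOT NULL → not nullable.
- license: part of the PRIMARY KEY, which implies NOT NULL → not nullable.
- destination: part of the PRIMARY KEY, which implies NOT NULL → not nullable.

tracking_no, lon, plate, priority, phone, status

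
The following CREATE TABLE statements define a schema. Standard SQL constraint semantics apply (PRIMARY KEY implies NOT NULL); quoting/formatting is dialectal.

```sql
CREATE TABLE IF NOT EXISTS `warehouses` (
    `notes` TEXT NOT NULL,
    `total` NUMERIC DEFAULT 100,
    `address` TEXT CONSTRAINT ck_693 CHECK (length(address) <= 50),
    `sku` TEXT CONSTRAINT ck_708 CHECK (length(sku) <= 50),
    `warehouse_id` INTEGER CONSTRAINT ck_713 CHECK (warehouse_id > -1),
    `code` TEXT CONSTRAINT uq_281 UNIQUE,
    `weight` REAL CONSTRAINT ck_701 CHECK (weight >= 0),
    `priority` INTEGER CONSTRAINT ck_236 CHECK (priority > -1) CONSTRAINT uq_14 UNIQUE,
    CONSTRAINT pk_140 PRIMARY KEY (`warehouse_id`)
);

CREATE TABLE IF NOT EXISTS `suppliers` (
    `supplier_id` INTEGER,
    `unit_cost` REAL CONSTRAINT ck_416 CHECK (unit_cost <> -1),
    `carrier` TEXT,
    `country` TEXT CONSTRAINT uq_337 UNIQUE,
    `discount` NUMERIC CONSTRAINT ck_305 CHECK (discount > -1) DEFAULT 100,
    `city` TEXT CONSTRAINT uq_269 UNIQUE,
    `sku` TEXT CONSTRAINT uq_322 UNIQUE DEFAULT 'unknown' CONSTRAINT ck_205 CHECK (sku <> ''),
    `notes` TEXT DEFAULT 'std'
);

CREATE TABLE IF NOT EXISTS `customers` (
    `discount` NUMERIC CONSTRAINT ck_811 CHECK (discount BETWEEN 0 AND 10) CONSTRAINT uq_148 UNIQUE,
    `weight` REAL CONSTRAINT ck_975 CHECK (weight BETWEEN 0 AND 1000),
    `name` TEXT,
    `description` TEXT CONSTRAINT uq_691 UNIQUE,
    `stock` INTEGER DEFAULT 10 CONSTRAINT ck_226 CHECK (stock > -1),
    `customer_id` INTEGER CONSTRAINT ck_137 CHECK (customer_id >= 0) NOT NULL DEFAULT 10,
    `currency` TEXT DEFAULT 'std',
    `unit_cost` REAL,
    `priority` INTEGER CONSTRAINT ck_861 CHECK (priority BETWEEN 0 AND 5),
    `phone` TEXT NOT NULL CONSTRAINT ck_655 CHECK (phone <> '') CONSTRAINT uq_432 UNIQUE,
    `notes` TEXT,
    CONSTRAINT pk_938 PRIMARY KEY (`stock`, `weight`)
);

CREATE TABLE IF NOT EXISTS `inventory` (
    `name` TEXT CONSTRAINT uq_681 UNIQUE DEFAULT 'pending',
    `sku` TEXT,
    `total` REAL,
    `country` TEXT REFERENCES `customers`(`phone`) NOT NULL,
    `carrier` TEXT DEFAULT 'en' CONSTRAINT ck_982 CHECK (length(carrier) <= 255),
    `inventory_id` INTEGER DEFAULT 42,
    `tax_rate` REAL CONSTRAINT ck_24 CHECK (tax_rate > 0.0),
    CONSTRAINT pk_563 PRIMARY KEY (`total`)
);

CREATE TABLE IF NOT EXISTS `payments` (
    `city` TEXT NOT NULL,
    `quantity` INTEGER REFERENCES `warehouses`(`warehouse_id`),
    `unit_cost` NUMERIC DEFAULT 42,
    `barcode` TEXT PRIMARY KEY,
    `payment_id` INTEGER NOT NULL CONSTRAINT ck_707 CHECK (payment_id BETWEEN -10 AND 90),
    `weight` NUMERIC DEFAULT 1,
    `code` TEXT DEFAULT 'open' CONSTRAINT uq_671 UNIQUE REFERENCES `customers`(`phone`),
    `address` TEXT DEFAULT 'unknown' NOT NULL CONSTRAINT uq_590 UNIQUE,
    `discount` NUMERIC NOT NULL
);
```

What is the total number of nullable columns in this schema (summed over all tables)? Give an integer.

warehouses: 6 nullable (total, address, sku, code, weight, priority — PK (warehouse_id) and explicit NOT NULL columns excluded).
suppliers: 8 nullable (supplier_id, unit_cost, carrier, country, discount, city, sku, notes — PK none and explicit NOT NULL columns excluded).
customers: 7 nullable (discount, name, description, currency, unit_cost, priority, notes — PK (stock, weight) and explicit NOT NULL columns excluded).
inventory: 5 nullable (name, sku, carrier, inventory_id, tax_rate — PK (total) and explicit NOT NULL columns excluded).
payments: 4 nullable (quantity, unit_cost, weight, code — PK (barcode) and explicit NOT NULL columns excluded).
Total: 6 + 8 + 7 + 5 + 4 = 30.

30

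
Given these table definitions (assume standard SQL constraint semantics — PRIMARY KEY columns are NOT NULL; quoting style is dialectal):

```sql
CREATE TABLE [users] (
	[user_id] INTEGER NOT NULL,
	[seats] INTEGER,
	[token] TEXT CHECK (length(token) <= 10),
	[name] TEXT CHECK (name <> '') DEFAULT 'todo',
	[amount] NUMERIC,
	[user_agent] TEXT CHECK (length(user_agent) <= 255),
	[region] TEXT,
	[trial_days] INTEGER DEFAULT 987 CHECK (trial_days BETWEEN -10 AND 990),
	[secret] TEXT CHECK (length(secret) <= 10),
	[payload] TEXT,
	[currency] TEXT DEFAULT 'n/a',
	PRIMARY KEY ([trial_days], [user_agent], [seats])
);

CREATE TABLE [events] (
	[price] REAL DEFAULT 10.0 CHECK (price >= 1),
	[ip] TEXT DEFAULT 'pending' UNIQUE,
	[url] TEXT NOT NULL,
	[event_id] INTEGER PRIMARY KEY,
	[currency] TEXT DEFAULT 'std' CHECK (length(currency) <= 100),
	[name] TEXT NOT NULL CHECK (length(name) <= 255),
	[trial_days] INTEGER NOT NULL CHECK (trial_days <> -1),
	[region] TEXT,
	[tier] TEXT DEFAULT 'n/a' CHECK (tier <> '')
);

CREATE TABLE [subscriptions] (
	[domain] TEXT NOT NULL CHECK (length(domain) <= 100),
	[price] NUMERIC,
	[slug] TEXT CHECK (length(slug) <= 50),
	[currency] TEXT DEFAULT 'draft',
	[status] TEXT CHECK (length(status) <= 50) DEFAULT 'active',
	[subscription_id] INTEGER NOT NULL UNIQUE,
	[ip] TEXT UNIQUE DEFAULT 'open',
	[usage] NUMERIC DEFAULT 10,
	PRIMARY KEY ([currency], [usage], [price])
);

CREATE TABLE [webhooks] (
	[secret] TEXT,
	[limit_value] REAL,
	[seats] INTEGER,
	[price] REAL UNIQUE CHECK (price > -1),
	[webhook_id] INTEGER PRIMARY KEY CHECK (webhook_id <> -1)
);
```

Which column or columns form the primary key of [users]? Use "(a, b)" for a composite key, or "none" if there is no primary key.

(trial_days, user_agent, seats)

A table-level PRIMARY KEY clause names 3 columns: trial_days, user_agent, seats.
This is a composite key — the combination is unique, not each column individually.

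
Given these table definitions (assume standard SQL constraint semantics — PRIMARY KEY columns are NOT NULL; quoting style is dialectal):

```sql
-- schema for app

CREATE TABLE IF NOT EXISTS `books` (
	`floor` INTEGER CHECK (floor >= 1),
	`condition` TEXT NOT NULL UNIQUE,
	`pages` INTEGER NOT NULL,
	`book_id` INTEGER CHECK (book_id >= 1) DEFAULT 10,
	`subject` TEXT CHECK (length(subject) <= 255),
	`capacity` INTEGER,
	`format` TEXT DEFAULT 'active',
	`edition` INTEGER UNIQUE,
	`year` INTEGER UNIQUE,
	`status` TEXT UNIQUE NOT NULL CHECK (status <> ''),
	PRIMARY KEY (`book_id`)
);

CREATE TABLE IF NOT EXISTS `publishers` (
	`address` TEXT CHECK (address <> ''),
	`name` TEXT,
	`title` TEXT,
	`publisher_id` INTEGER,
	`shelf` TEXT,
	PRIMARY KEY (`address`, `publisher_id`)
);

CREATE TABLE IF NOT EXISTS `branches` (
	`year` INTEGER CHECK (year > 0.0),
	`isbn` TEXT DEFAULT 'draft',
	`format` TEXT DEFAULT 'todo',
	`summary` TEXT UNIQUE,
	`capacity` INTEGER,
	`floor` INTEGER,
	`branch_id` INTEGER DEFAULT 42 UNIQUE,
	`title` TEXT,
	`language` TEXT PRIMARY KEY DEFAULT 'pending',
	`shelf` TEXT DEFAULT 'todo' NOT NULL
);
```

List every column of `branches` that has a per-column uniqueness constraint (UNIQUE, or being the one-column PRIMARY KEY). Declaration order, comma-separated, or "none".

summary, branch_id, language

- year: no UNIQUE or single-column PK constraint.
- isbn: no UNIQUE or single-column PK constraint.
- format: no UNIQUE or single-column PK constraint.
- summary: declared UNIQUE → unique.
- capacity: no UNIQUE or single-column PK constraint.
- floor: no UNIQUE or single-column PK constraint.
- branch_id: declared UNIQUE → unique.
- title: no UNIQUE or single-column PK constraint.
- language: single-column PRIMARY KEY → unique.
- shelf: no UNIQUE or single-column PK constraint.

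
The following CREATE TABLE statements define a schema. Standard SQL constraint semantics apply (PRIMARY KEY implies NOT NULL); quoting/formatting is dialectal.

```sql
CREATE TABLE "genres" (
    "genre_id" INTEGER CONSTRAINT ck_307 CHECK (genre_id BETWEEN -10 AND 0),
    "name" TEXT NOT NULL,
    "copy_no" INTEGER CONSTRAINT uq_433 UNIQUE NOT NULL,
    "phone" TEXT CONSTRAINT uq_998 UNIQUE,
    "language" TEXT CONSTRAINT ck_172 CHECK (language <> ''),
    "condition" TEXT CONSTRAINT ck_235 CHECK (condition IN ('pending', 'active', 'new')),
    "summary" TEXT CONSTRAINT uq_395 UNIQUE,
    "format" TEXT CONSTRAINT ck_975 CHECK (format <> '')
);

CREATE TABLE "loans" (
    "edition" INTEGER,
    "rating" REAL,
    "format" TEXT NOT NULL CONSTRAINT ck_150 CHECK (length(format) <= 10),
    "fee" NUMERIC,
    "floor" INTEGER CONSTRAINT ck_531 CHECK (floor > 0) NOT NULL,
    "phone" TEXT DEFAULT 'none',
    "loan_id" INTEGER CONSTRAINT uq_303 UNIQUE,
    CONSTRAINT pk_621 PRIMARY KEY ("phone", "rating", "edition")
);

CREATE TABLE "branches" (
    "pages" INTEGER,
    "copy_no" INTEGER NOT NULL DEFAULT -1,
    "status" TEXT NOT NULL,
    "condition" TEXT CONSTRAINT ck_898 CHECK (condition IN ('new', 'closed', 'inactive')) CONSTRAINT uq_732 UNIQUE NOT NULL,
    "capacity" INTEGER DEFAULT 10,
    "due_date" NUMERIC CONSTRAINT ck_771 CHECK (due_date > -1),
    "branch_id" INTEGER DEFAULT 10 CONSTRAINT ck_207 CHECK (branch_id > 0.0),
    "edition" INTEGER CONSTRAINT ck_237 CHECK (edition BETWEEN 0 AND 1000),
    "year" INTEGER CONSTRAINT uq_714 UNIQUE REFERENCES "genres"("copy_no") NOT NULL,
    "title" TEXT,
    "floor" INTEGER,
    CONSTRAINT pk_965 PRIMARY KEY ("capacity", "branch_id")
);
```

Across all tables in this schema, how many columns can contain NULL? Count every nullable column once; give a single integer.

genres: 6 nullable (genre_id, phone, language, condition, summary, format — PK none and explicit NOT NULL columns excluded).
loans: 2 nullable (fee, loan_id — PK (phone, rating, edition) and explicit NOT NULL columns excluded).
branches: 5 nullable (pages, due_date, edition, title, floor — PK (capacity, branch_id) and explicit NOT NULL columns excluded).
Total: 6 + 2 + 5 = 13.

13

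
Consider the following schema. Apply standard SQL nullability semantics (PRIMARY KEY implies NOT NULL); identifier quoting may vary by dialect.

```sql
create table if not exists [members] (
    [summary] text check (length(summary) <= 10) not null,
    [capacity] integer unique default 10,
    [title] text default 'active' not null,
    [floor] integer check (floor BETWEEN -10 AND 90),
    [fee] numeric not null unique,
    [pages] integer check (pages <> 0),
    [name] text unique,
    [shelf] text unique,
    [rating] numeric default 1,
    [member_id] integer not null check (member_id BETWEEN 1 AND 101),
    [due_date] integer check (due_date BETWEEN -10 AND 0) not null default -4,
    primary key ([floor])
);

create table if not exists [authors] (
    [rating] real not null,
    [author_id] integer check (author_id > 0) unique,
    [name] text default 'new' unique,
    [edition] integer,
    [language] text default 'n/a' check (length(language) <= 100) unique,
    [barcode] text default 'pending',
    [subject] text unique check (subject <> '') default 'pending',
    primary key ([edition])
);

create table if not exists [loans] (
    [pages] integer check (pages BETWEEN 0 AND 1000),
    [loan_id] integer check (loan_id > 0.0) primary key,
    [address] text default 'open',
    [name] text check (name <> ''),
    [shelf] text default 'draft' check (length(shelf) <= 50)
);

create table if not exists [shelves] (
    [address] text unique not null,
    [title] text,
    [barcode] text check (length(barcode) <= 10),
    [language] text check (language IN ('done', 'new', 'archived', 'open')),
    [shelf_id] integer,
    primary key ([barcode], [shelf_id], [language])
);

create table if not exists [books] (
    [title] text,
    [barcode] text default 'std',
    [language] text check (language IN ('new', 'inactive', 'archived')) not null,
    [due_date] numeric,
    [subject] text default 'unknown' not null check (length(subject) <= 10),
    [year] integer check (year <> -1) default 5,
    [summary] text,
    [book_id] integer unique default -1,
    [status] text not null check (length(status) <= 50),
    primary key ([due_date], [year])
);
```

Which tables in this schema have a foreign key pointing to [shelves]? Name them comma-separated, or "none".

none

No REFERENCES clause anywhere in the schema names shelves.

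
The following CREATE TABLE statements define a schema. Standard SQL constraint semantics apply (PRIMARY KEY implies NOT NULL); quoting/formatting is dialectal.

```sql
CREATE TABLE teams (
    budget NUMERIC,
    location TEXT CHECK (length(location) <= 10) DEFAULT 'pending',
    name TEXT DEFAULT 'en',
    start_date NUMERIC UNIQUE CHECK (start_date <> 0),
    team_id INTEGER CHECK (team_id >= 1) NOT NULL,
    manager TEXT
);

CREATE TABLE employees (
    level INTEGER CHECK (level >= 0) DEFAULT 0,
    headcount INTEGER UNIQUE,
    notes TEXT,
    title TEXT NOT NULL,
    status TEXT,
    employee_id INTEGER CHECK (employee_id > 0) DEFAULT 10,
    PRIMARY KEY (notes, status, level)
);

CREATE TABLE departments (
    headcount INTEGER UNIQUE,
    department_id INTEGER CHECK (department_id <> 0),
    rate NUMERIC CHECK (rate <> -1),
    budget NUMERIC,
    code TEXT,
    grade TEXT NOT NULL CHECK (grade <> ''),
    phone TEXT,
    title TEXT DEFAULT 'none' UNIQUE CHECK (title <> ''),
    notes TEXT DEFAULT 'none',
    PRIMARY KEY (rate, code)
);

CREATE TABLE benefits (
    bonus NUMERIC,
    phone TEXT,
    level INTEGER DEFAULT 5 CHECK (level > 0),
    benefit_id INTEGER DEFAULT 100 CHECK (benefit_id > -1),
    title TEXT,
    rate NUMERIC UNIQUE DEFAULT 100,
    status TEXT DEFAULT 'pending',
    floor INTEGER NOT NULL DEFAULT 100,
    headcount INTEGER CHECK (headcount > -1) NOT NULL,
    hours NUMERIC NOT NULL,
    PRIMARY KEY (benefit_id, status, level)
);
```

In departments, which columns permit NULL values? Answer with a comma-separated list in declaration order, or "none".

headcount, department_id, budget, phone, title, notes

- headcount: UNIQUE does not imply NOT NULL → nullable.
- department_id: CHECK does not forbid NULL (a CHECK constraint passes when its expression is NULL) → nullable.
- rate: part of the PRIMARY KEY, which implies NOT NULL → not nullable.
- budget: no NOT NULL constraint applies → nullable.
- code: part of the PRIMARY KEY, which implies NOT NULL → not nullable.
- grade: declared NOT NULL → not nullable.
- phone: no NOT NULL constraint applies → nullable.
- title: CHECK does not forbid NULL (a CHECK constraint passes when its expression is NULL) → nullable.
- notes: DEFAULT only fills an omitted column; an explicit NULL is still allowed → nullable.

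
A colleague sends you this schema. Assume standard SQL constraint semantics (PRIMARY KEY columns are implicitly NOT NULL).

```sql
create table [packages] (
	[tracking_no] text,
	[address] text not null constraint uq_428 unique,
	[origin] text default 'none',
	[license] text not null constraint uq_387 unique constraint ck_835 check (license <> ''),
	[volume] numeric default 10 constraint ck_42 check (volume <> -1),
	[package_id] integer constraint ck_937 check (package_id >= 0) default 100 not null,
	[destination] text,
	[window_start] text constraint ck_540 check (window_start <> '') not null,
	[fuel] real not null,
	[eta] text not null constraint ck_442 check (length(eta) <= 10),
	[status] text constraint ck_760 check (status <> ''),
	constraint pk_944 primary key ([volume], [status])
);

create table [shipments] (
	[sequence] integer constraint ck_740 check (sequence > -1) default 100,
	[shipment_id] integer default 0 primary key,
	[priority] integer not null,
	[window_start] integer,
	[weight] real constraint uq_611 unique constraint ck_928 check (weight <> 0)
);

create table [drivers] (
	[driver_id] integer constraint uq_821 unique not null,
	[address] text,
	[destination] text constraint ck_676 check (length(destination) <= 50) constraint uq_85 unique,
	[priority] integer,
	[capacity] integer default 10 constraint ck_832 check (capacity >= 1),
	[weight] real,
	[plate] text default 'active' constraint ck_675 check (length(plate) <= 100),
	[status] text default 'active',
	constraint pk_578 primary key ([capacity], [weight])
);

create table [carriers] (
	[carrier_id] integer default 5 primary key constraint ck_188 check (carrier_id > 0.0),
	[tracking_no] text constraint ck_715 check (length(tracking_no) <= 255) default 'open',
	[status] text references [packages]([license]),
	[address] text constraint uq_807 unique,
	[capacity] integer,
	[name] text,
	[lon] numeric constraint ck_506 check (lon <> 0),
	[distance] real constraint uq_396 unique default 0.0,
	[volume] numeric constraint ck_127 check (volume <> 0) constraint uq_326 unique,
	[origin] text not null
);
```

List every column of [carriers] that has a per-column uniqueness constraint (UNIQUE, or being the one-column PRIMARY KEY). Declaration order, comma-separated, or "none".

- carrier_id: single-column PRIMARY KEY → unique.
- tracking_no: no UNIQUE or single-column PK constraint.
- status: no UNIQUE or single-column PK constraint.
- address: declared UNIQUE → unique.
- capacity: no UNIQUE or single-column PK constraint.
- name: no UNIQUE or single-column PK constraint.
- lon: no UNIQUE or single-column PK constraint.
- distance: declared UNIQUE → unique.
- volume: declared UNIQUE → unique.
- origin: no UNIQUE or single-column PK constraint.

carrier_id, address, distance, volume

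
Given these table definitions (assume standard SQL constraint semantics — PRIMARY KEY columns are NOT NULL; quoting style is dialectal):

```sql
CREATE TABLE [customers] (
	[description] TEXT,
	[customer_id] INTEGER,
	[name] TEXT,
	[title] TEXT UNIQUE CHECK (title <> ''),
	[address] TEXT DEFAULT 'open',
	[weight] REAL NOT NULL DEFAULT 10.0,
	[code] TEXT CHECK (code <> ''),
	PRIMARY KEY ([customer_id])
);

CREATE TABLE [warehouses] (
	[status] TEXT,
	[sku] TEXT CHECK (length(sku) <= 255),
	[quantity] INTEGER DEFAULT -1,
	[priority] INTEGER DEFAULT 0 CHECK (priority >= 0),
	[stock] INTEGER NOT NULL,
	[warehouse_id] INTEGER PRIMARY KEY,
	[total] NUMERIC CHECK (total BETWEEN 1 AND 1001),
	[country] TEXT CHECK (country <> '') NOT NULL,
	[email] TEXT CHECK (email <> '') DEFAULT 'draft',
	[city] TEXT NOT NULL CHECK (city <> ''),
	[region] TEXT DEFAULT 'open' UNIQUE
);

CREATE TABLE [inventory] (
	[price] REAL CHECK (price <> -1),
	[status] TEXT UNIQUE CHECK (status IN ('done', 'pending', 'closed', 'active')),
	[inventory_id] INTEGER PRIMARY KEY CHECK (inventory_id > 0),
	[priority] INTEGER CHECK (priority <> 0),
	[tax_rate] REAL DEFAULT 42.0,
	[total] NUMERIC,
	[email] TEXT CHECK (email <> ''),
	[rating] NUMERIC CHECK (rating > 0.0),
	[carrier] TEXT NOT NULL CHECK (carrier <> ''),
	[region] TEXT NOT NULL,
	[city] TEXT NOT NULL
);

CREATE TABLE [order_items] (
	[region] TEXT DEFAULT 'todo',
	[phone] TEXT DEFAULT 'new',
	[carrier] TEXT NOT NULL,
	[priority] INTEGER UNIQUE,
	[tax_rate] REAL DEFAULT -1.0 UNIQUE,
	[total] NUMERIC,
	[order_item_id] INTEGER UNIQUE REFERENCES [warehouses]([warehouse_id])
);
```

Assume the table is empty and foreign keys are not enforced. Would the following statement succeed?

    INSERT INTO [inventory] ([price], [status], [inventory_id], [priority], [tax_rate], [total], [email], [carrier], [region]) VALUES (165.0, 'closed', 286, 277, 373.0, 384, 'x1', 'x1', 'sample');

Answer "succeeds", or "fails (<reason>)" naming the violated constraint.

city is omitted from the column list and has no DEFAULT, so it would receive NULL.
But city is declared NOT NULL.

fails (NOT NULL on city)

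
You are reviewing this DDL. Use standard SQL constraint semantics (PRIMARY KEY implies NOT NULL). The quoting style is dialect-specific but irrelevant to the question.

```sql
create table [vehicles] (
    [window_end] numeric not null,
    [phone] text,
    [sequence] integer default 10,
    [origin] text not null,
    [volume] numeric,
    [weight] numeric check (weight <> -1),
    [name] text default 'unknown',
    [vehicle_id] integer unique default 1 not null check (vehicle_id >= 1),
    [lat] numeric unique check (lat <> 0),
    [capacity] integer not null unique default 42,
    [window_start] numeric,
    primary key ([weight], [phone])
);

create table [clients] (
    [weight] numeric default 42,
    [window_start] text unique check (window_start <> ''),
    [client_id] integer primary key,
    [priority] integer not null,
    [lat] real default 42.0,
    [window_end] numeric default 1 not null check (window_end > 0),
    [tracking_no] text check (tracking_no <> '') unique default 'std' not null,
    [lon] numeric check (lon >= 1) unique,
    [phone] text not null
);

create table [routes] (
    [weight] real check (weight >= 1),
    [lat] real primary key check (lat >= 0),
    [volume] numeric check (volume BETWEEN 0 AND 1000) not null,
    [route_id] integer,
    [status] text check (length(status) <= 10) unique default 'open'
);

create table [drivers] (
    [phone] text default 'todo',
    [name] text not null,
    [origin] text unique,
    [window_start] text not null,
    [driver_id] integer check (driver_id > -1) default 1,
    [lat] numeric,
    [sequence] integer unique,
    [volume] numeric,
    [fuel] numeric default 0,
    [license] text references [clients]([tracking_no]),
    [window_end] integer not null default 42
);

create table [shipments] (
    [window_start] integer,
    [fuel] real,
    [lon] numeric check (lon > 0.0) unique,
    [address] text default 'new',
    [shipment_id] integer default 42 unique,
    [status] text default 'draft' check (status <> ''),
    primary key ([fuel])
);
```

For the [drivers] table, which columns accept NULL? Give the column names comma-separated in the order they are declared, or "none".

phone, origin, driver_id, lat, sequence, volume, fuel, license

- phone: DEFAULT only fills an omitted column; an explicit NULL is still allowed → nullable.
- name: declared NOT NULL → not nullable.
- origin: UNIQUE does not imply NOT NULL → nullable.
- window_start: declared NOT NULL → not nullable.
- driver_id: CHECK does not forbid NULL (a CHECK constraint passes when its expression is NULL) → nullable.
- lat: no NOT NULL constraint applies → nullable.
- sequence: UNIQUE does not imply NOT NULL → nullable.
- volume: no NOT NULL constraint applies → nullable.
- fuel: DEFAULT only fills an omitted column; an explicit NULL is still allowed → nullable.
- license: a foreign key column may be NULL unless separately constrained → nullable.
- window_end: declared NOT NULL → not nullable.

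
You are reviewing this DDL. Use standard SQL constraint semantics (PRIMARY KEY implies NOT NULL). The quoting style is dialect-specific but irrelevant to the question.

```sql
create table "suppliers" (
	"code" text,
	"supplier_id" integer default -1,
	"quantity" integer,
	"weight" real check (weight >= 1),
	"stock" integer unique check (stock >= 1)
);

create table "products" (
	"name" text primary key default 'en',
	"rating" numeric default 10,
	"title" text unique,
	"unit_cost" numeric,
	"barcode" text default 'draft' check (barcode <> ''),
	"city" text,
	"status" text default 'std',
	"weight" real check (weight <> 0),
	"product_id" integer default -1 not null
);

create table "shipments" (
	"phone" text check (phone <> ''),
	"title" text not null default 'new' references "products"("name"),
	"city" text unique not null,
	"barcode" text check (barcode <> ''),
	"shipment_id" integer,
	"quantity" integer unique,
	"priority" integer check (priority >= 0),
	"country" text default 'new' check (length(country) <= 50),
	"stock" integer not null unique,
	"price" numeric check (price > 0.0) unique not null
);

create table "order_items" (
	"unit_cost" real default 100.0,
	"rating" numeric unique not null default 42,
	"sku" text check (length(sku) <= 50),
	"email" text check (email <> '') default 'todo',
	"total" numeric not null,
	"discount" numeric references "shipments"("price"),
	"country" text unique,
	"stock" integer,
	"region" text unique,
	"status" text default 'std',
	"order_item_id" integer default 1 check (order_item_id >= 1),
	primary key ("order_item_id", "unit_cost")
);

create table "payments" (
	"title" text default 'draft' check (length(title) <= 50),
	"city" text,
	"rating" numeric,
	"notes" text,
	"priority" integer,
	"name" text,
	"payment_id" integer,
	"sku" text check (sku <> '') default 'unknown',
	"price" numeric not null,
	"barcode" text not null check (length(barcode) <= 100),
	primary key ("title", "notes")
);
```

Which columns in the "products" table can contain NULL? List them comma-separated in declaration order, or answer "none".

- name: part of the PRIMARY KEY, which implies NOT NULL → not nullable.
- rating: DEFAULT only fills an omitted column; an explicit NULL is still allowed → nullable.
- title: UNIQUE does not imply NOT NULL → nullable.
- unit_cost: no NOT NULL constraint applies → nullable.
- barcode: CHECK does not forbid NULL (a CHECK constraint passes when its expression is NULL) → nullable.
- city: no NOT NULL constraint applies → nullable.
- status: DEFAULT only fills an omitted column; an explicit NULL is still allowed → nullable.
- weight: CHECK does not forbid NULL (a CHECK constraint passes when its expression is NULL) → nullable.
- product_id: declared NOT NULL → not nullable.

rating, title, unit_cost, barcode, city, status, weight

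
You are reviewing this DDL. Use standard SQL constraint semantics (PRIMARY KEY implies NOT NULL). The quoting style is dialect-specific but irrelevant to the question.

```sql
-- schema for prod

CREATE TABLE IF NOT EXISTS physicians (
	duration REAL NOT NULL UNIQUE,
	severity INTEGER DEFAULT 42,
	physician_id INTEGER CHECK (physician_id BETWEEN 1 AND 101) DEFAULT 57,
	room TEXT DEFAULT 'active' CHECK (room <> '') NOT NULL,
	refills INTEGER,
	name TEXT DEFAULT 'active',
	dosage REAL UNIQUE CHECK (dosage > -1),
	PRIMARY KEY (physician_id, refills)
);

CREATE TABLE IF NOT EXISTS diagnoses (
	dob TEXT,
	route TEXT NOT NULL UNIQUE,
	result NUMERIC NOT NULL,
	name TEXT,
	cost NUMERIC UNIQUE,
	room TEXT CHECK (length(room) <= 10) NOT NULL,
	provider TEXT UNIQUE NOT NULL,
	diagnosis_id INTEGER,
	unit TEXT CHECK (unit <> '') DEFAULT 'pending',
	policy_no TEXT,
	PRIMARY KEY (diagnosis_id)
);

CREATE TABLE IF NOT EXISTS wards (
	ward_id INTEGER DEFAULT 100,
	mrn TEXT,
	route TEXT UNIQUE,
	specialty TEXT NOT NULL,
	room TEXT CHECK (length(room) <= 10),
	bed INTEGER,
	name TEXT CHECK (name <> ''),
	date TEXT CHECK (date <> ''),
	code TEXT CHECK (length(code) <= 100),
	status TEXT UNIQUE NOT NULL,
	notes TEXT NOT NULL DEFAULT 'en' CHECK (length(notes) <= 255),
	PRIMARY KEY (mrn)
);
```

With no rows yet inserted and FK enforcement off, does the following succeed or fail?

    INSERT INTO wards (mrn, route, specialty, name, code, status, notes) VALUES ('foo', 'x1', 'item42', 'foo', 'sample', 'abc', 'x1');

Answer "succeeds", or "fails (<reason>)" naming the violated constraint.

NOT NULL columns: mrn is supplied; notes is supplied; specialty is supplied; status is supplied.
CHECK constraints: 'foo' satisfies (name <> ''); 'sample' satisfies (length(code) <= 100); 'x1' satisfies (length(notes) <= 255).
No constraint is violated.

succeeds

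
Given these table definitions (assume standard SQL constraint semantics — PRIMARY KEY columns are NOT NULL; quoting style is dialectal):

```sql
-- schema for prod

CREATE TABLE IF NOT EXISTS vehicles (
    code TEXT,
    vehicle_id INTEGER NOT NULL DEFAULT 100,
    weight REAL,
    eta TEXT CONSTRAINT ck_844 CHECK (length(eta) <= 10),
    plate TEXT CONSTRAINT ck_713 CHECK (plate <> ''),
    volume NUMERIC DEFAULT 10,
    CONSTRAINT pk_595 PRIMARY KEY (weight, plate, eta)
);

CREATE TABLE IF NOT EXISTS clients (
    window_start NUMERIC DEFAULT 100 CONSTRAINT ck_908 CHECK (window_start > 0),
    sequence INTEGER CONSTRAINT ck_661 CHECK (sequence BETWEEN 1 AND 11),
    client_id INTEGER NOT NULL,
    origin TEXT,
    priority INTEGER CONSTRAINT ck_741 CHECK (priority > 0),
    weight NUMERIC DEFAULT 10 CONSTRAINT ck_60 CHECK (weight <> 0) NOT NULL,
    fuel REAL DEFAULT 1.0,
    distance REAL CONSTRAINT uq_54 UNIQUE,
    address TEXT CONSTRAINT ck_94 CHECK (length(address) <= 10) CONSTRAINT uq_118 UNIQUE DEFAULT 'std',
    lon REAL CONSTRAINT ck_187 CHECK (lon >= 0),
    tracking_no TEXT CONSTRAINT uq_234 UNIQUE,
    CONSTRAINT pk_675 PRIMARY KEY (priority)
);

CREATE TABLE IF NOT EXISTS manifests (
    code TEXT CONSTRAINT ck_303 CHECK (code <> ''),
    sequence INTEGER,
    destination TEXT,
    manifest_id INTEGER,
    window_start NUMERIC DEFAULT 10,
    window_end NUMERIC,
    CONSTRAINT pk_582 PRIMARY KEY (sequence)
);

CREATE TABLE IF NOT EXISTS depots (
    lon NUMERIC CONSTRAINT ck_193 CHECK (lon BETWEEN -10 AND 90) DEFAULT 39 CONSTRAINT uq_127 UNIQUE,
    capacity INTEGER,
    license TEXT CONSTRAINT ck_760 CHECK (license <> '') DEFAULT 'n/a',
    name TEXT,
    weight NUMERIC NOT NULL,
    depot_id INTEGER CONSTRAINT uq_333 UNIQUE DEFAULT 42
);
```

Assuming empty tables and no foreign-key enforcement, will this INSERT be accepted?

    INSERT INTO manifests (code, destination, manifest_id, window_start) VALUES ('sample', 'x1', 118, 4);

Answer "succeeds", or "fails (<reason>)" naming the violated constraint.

fails (NOT NULL on sequence)

sequence is omitted from the column list and has no DEFAULT, so it would receive NULL.
But sequence is part of the PRIMARY KEY (implied NOT NULL).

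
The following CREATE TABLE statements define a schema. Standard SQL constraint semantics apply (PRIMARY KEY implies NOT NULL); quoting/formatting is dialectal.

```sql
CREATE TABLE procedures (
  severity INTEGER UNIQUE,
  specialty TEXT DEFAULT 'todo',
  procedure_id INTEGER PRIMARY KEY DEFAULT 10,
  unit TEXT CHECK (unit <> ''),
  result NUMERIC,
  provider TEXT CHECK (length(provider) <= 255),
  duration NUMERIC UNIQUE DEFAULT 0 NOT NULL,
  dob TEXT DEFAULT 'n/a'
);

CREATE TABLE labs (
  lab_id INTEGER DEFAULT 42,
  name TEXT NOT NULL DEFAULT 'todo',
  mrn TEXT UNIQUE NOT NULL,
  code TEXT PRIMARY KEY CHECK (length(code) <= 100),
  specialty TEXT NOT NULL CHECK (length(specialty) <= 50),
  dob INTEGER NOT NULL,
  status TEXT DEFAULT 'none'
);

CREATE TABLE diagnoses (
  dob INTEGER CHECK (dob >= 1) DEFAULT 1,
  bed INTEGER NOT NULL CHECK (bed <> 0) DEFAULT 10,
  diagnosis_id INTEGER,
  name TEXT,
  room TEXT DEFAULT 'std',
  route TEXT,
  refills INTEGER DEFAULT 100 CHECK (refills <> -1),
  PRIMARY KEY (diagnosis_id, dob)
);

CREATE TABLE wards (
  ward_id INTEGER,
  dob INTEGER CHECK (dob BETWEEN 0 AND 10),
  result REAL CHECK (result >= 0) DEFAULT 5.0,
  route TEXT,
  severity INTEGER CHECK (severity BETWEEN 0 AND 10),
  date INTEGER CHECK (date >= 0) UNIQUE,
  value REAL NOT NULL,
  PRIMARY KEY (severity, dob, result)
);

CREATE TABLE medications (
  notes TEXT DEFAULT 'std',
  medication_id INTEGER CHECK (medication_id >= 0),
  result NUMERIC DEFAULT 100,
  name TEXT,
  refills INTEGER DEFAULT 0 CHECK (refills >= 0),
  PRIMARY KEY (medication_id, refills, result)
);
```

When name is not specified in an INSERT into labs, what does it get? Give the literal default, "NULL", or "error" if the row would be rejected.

'todo'

name has an explicit DEFAULT 'todo'.
When the column is omitted from an INSERT, that default is used.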